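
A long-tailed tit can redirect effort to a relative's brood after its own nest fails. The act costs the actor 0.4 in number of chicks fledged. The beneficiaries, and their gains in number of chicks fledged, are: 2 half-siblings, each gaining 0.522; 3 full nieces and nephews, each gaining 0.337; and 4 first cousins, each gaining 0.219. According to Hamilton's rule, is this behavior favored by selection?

Hamilton's rule: the trait is favored when the sum of r·B over every recipient exceeds the actor's cost C.
r to a half-sibling = 1/4 (half-sibs share one parent — one path of length 2: r = (1/2)^2 = 1/4).
r to a full niece or nephew = 0.25 (full aunt/uncle↔niece/nephew: two paths of length 3 through the shared grandparent pair: r = 2·(1/2)^3 = 1/4).
r to a first cousin = 0.125 (first cousins share one grandparent pair — two paths of length 4: r = 2·(1/2)^4 = 1/8).
Summing one r·B term per recipient: 2·0.25·0.522 + 3·0.25·0.337 + 4·0.125·0.219 = 0.62325.
0.62325 > 0.4: the indirect benefit exceeds the cost.

Yes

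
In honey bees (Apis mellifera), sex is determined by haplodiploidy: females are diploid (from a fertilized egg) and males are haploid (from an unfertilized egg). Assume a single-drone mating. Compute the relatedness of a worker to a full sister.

Haplodiploid full sisters inherit their father's entire haploid genome identically (contributing 1/2) and on average half of their mother's contribution (1/2 · 1/2 = 1/4); r = 1/2 + 1/4 = 3/4.

0.75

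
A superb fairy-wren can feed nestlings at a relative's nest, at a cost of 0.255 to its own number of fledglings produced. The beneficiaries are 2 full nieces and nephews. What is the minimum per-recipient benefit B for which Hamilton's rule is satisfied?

r to a full niece or nephew = 0.25 (full aunt/uncle↔niece/nephew: two paths of length 3 through the shared grandparent pair: r = 2·(1/2)^3 = 1/4).
Hamilton's rule with n recipients of equal r: n·r·B > C, so B > C/(n·r) = 0.255/(2·0.25) = 0.51.

0.51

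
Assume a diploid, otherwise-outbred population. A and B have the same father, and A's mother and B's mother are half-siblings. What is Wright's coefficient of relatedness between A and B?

0.3125

Relatedness sums over independent paths through distinct common ancestors.
A and B are related in two ways: half-sibs through their shared father (r = 1/4) and half first cousins through their mothers (r = 1/16).
r = 1/4 + 1/16 = 5/16 = 0.3125.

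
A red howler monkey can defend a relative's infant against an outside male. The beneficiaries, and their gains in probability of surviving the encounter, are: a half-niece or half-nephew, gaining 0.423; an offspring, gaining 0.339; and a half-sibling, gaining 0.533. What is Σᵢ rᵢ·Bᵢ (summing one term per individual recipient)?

r to a half-niece or half-nephew = 0.125 (half-aunt/uncle↔niece/nephew: one path of length 3: r = (1/2)^3 = 1/8).
r to an offspring = 0.5 (one parent–offspring link: r = (1/2)^1 = 1/2).
r to a half-sibling = 1/4 (half-sibs share one parent — one path of length 2: r = (1/2)^2 = 1/4).
Summing one r·B term per recipient: 1·0.125·0.423 + 1·0.5·0.339 + 1·0.25·0.533 = 0.355625.

0.355625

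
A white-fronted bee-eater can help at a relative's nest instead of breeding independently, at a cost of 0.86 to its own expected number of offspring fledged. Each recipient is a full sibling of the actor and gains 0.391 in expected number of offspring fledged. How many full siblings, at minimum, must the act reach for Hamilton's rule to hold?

r to a full sibling = 0.5 (full sibs share both parents — two paths of length 2: r = 2·(1/2)^2 = 1/2).
Hamilton's rule: n·r·B > C  ⇒  n > C/(r·B) = 0.86/(0.5·0.391) = 4.399.
The smallest integer exceeding 4.399 is 5.

5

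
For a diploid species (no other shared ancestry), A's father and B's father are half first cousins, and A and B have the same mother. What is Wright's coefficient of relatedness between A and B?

0.265625

Independent pedigree routes through distinct common ancestors add.
A and B are related in two ways: half second cousins through their fathers (r = 1/64) and half-sibs through their shared mother (r = 1/4).
r = 1/64 + 1/4 = 17/64 = 0.265625.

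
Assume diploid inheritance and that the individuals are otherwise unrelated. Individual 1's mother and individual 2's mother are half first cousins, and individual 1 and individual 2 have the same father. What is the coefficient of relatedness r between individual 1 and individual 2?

Independent pedigree routes through distinct common ancestors add.
Individual 1 and individual 2 are related in two ways: half second cousins through their mothers (r = 1/64) and half-sibs through their shared father (r = 1/4).
r = 1/64 + 1/4 = 17/64 = 0.265625.

0.265625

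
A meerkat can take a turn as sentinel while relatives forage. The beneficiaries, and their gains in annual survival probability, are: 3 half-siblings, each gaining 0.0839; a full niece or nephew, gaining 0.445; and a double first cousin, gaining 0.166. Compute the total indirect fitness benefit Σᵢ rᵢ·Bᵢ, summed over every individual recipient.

r to a half-sibling = 0.25 (half-sibs share one parent — one path of length 2: r = (1/2)^2 = 1/4).
r to a full niece or nephew = 1/4 (full aunt/uncle↔niece/nephew: two paths of length 3 through the shared grandparent pair: r = 2·(1/2)^3 = 1/4).
r to a double first cousin = 1/4 (double first cousins share both grandparent pairs — four paths of length 4: r = 4·(1/2)^4 = 1/4).
Summing one r·B term per recipient: 3·0.25·0.0839 + 1·0.25·0.445 + 1·0.25·0.166 = 0.215675.

0.215675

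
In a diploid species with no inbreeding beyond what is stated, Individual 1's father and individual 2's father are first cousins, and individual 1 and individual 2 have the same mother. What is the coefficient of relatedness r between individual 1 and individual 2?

Relatedness sums over independent paths through distinct common ancestors.
Individual 1 and individual 2 are related in two ways: second cousins through their fathers (r = 1/32) and half-sibs through their shared mother (r = 1/4).
r = 1/32 + 1/4 = 9/32 = 0.28125.

0.28125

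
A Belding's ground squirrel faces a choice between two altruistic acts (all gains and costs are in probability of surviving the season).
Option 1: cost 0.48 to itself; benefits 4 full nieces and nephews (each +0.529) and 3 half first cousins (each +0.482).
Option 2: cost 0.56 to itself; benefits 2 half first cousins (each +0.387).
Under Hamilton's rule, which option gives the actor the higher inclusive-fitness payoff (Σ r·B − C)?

Option 1: r to a full niece or nephew = 0.25.
Option 1: r to a half first cousin = 0.0625.
Option 1: Σ r·B − C = (4·0.25·0.529 + 3·0.0625·0.482) − 0.48 = 0.139375.
Option 2: r to a half first cousin = 0.0625.
Option 2: Σ r·B − C = (2·0.0625·0.387) − 0.56 = -0.511625.
Option 1 has the higher net inclusive-fitness payoff.

Option 1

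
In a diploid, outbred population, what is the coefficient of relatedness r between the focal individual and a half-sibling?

0.25

Each parent–offspring link contributes a factor of 1/2, and independent paths through distinct common ancestors add.
Half-sibs share one parent — one path of length 2: r = (1/2)^2 = 1/4.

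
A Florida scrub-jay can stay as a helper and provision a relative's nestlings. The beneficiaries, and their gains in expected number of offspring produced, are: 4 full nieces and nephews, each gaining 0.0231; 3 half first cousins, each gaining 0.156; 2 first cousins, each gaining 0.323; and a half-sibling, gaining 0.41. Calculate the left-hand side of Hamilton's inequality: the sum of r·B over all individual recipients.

0.2356

r to a full niece or nephew = 0.25 (full aunt/uncle↔niece/nephew: two paths of length 3 through the shared grandparent pair: r = 2·(1/2)^3 = 1/4).
r to a half first cousin = 1/16 (half first cousins share one grandparent — one path of length 4: r = (1/2)^4 = 1/16).
r to a first cousin = 1/8 (first cousins share one grandparent pair — two paths of length 4: r = 2·(1/2)^4 = 1/8).
r to a half-sibling = 1/4 (half-sibs share one parent — one path of length 2: r = (1/2)^2 = 1/4).
Summing one r·B term per recipient: 4·0.25·0.0231 + 3·0.0625·0.156 + 2·0.125·0.323 + 1·0.25·0.41 = 0.2356.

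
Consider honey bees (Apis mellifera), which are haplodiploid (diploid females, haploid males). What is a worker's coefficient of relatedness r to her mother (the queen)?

One meiotic link between diploid queen and diploid daughter: r = 1/2.

0.5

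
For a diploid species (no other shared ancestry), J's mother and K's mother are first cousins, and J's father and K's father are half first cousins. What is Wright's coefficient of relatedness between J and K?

Wright's path rule: contributions from independent ancestry routes add.
J and K are related in two ways: second cousins through their mothers (r = 1/32) and half second cousins through their fathers (r = 1/64).
r = 1/32 + 1/64 = 0.046875.

0.046875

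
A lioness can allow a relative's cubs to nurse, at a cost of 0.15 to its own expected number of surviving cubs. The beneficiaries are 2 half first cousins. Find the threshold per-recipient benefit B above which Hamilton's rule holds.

1.2

r to a half first cousin = 1/16 (half first cousins share one grandparent — one path of length 4: r = (1/2)^4 = 1/16).
Hamilton's rule with n recipients of equal r: n·r·B > C, so B > C/(n·r) = 0.15/(2·0.0625) = 1.2.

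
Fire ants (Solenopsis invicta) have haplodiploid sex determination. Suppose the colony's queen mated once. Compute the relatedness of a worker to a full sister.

Haplodiploid full sisters inherit their father's entire haploid genome identically (contributing 1/2) and on average half of their mother's contribution (1/2 · 1/2 = 1/4); r = 1/2 + 1/4 = 3/4.

0.75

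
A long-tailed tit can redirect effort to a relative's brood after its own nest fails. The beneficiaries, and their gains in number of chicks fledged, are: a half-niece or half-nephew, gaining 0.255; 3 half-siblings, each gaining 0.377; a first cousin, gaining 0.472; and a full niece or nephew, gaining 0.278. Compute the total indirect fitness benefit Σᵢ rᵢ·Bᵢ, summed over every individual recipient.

r to a half-niece or half-nephew = 0.125 (half-aunt/uncle↔niece/nephew: one path of length 3: r = (1/2)^3 = 1/8).
r to a half-sibling = 1/4 (half-sibs share one parent — one path of length 2: r = (1/2)^2 = 1/4).
r to a first cousin = 0.125 (first cousins share one grandparent pair — two paths of length 4: r = 2·(1/2)^4 = 1/8).
r to a full niece or nephew = 0.25 (full aunt/uncle↔niece/nephew: two paths of length 3 through the shared grandparent pair: r = 2·(1/2)^3 = 1/4).
Summing one r·B term per recipient: 1·0.125·0.255 + 3·0.25·0.377 + 1·0.125·0.472 + 1·0.25·0.278 = 0.443125.

0.443125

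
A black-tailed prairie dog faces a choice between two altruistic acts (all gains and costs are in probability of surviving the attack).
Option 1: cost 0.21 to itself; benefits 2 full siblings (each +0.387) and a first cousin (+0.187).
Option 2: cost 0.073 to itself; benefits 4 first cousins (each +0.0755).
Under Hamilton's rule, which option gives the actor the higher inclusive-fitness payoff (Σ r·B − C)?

Option 1: r to a full sibling = 0.5.
Option 1: r to a first cousin = 0.125.
Option 1: Σ r·B − C = (2·0.5·0.387 + 1·0.125·0.187) − 0.21 = 0.200375.
Option 2: r to a first cousin = 0.125.
Option 2: Σ r·B − C = (4·0.125·0.0755) − 0.073 = -0.03525.
Option 1 has the higher net inclusive-fitness payoff.

Option 1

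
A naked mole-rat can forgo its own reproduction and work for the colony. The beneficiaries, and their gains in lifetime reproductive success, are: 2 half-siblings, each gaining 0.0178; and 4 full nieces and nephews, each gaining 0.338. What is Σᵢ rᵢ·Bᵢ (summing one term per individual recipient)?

0.3469

r to a half-sibling = 0.25 (half-sibs share one parent — one path of length 2: r = (1/2)^2 = 1/4).
r to a full niece or nephew = 0.25 (full aunt/uncle↔niece/nephew: two paths of length 3 through the shared grandparent pair: r = 2·(1/2)^3 = 1/4).
Summing one r·B term per recipient: 2·0.25·0.0178 + 4·0.25·0.338 = 0.3469.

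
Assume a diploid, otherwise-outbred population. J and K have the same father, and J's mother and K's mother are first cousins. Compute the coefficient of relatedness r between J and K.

Independent pedigree routes through distinct common ancestors add.
J and K are related in two ways: half-sibs through their shared father (r = 1/4) and second cousins through their mothers (r = 1/32).
r = 1/4 + 1/32 = 9/32 = 0.28125.

0.28125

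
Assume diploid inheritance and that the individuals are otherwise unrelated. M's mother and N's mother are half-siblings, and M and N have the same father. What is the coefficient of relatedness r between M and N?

0.3125

With two independent routes of shared ancestry, r is the sum of the two contributions.
M and N are related in two ways: half first cousins through their mothers (r = 1/16) and half-sibs through their shared father (r = 1/4).
r = 1/16 + 1/4 = 5/16 = 0.3125.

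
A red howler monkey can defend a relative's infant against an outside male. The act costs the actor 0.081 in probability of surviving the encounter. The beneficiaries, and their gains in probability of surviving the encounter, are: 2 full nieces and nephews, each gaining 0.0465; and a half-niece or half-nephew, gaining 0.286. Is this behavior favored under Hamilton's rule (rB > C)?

Hamilton's rule: the trait is favored when the sum of r·B over every recipient exceeds the actor's cost C.
r to a full niece or nephew = 1/4 (full aunt/uncle↔niece/nephew: two paths of length 3 through the shared grandparent pair: r = 2·(1/2)^3 = 1/4).
r to a half-niece or half-nephew = 0.125 (half-aunt/uncle↔niece/nephew: one path of length 3: r = (1/2)^3 = 1/8).
Summing one r·B term per recipient: 2·0.25·0.0465 + 1·0.125·0.286 = 0.059.
0.059 < 0.081: the indirect benefit is less than the cost.

No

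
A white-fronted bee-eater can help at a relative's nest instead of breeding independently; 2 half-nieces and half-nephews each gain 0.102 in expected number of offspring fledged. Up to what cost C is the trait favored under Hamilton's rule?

0.0255

r to a half-niece or half-nephew = 0.125 (half-aunt/uncle↔niece/nephew: one path of length 3: r = (1/2)^3 = 1/8).
Hamilton's rule: n·r·B > C, so the trait is favored while C < n·r·B = 2·0.125·0.102 = 0.0255.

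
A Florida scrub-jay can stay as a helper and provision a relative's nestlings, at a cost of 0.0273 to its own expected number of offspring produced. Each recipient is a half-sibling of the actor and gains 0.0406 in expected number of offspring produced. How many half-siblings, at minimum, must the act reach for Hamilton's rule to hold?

3

r to a half-sibling = 1/4 (half-sibs share one parent — one path of length 2: r = (1/2)^2 = 1/4).
Hamilton's rule: n·r·B > C  ⇒  n > C/(r·B) = 0.0273/(0.25·0.0406) = 2.69.
The smallest integer exceeding 2.69 is 3.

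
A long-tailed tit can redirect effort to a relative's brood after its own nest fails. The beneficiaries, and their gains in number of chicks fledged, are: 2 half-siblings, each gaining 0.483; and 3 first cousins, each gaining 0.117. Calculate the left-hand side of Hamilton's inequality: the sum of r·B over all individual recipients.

r to a half-sibling = 1/4 (half-sibs share one parent — one path of length 2: r = (1/2)^2 = 1/4).
r to a first cousin = 0.125 (first cousins share one grandparent pair — two paths of length 4: r = 2·(1/2)^4 = 1/8).
Summing one r·B term per recipient: 2·0.25·0.483 + 3·0.125·0.117 = 0.285375.

0.285375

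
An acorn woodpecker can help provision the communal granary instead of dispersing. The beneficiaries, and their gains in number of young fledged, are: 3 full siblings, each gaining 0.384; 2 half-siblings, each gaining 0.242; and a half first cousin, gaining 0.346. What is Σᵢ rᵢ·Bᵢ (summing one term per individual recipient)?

0.718625

r to a full sibling = 0.5 (full sibs share both parents — two paths of length 2: r = 2·(1/2)^2 = 1/2).
r to a half-sibling = 0.25 (half-sibs share one parent — one path of length 2: r = (1/2)^2 = 1/4).
r to a half first cousin = 0.0625 (half first cousins share one grandparent — one path of length 4: r = (1/2)^4 = 1/16).
Summing one r·B term per recipient: 3·0.5·0.384 + 2·0.25·0.242 + 1·0.0625·0.346 = 0.718625.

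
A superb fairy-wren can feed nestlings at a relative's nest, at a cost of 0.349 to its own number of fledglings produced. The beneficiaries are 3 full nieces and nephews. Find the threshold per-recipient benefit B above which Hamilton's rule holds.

r to a full niece or nephew = 0.25 (full aunt/uncle↔niece/nephew: two paths of length 3 through the shared grandparent pair: r = 2·(1/2)^3 = 1/4).
Hamilton's rule with n recipients of equal r: n·r·B > C, so B > C/(n·r) = 0.349/(3·0.25) = 0.4653.

0.4653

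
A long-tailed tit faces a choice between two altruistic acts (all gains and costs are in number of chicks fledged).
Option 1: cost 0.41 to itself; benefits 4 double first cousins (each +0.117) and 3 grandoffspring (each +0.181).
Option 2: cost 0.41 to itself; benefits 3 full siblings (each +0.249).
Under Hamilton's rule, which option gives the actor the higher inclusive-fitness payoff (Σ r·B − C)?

Option 2

Option 1: r to a double first cousin = 0.25.
Option 1: r to a grandoffspring = 0.25.
Option 1: Σ r·B − C = (4·0.25·0.117 + 3·0.25·0.181) − 0.41 = -0.15725.
Option 2: r to a full sibling = 0.5.
Option 2: Σ r·B − C = (3·0.5·0.249) − 0.41 = -0.0365.
Option 2 has the higher net inclusive-fitness payoff.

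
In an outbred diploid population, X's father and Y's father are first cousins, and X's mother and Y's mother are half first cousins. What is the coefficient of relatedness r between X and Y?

0.046875

Relatedness sums over independent paths through distinct common ancestors.
X and Y are related in two ways: second cousins through their fathers (r = 1/32) and half second cousins through their mothers (r = 1/64).
r = 1/32 + 1/64 = 0.046875.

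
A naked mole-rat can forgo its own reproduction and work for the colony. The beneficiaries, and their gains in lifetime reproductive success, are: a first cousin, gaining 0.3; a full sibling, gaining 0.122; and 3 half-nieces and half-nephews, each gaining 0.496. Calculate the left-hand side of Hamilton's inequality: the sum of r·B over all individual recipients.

0.2845

r to a first cousin = 1/8 (first cousins share one grandparent pair — two paths of length 4: r = 2·(1/2)^4 = 1/8).
r to a full sibling = 0.5 (full sibs share both parents — two paths of length 2: r = 2·(1/2)^2 = 1/2).
r to a half-niece or half-nephew = 0.125 (half-aunt/uncle↔niece/nephew: one path of length 3: r = (1/2)^3 = 1/8).
Summing one r·B term per recipient: 1·0.125·0.3 + 1·0.5·0.122 + 3·0.125·0.496 = 0.2845.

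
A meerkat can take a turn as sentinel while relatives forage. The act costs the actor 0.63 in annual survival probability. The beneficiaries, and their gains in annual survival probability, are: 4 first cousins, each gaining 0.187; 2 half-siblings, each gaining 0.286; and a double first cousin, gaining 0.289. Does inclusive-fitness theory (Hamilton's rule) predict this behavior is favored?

Hamilton's rule: the trait is favored when the sum of r·B over every recipient exceeds the actor's cost C.
r to a first cousin = 0.125 (first cousins share one grandparent pair — two paths of length 4: r = 2·(1/2)^4 = 1/8).
r to a half-sibling = 1/4 (half-sibs share one parent — one path of length 2: r = (1/2)^2 = 1/4).
r to a double first cousin = 1/4 (double first cousins share both grandparent pairs — four paths of length 4: r = 4·(1/2)^4 = 1/4).
Summing one r·B term per recipient: 4·0.125·0.187 + 2·0.25·0.286 + 1·0.25·0.289 = 0.30875.
0.30875 < 0.63: the indirect benefit is less than the cost.

No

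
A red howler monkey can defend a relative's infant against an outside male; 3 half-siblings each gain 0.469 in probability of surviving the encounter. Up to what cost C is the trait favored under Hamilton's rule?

r to a half-sibling = 0.25 (half-sibs share one parent — one path of length 2: r = (1/2)^2 = 1/4).
Hamilton's rule: n·r·B > C, so the trait is favored while C < n·r·B = 3·0.25·0.469 = 0.35175.

0.35175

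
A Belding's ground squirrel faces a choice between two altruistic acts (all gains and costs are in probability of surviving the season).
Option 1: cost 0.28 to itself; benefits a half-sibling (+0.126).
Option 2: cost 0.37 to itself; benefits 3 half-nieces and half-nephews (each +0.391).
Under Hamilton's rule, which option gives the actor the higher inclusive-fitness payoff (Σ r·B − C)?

Option 2

Option 1: r to a half-sibling = 0.25.
Option 1: Σ r·B − C = (1·0.25·0.126) − 0.28 = -0.2485.
Option 2: r to a half-niece or half-nephew = 0.125.
Option 2: Σ r·B − C = (3·0.125·0.391) − 0.37 = -0.223375.
Option 2 has the higher net inclusive-fitness payoff.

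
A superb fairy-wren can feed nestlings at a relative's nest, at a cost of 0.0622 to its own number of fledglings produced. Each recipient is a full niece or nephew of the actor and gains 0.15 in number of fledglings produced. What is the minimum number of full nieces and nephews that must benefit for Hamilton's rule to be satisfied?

2

r to a full niece or nephew = 1/4 (full aunt/uncle↔niece/nephew: two paths of length 3 through the shared grandparent pair: r = 2·(1/2)^3 = 1/4).
Hamilton's rule: n·r·B > C  ⇒  n > C/(r·B) = 0.0622/(0.25·0.15) = 1.659.
The smallest integer exceeding 1.659 is 2.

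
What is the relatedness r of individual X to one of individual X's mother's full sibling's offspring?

Each parent–offspring link contributes a factor of 1/2, and independent paths through distinct common ancestors add.
First cousins share one grandparent pair — two paths of length 4: r = 2·(1/2)^4 = 1/8.

0.125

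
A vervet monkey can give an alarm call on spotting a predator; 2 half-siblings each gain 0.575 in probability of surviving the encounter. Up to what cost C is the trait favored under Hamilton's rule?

0.2875

r to a half-sibling = 0.25 (half-sibs share one parent — one path of length 2: r = (1/2)^2 = 1/4).
Hamilton's rule: n·r·B > C, so the trait is favored while C < n·r·B = 2·0.25·0.575 = 0.2875.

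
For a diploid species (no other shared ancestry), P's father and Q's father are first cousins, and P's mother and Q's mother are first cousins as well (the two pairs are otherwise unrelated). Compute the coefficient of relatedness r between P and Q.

With two independent routes of shared ancestry, r is the sum of the two contributions.
P and Q are related in two ways: second cousins through their fathers (r = 1/32) and second cousins through their mothers (r = 1/32).
r = 1/32 + 1/32 = 1/16 = 0.0625.

0.0625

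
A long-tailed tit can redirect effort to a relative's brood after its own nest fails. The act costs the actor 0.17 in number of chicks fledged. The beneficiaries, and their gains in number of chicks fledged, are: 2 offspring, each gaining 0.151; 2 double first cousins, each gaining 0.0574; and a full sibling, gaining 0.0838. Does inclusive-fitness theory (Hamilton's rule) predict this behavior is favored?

Yes

Hamilton's rule: the trait is favored when the sum of r·B over every recipient exceeds the actor's cost C.
r to an offspring = 1/2 (one parent–offspring link: r = (1/2)^1 = 1/2).
r to a double first cousin = 1/4 (double first cousins share both grandparent pairs — four paths of length 4: r = 4·(1/2)^4 = 1/4).
r to a full sibling = 1/2 (full sibs share both parents — two paths of length 2: r = 2·(1/2)^2 = 1/2).
Summing one r·B term per recipient: 2·0.5·0.151 + 2·0.25·0.0574 + 1·0.5·0.0838 = 0.2216.
0.2216 > 0.17: the indirect benefit exceeds the cost.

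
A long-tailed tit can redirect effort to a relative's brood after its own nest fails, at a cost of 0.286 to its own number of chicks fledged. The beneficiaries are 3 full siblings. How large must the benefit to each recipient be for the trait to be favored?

0.1907

r to a full sibling = 1/2 (full sibs share both parents — two paths of length 2: r = 2·(1/2)^2 = 1/2).
Hamilton's rule with n recipients of equal r: n·r·B > C, so B > C/(n·r) = 0.286/(3·0.5) = 0.1907.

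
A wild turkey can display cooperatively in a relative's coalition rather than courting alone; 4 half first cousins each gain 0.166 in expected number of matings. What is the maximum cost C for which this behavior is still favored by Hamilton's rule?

0.0415

r to a half first cousin = 0.0625 (half first cousins share one grandparent — one path of length 4: r = (1/2)^4 = 1/16).
Hamilton's rule: n·r·B > C, so the trait is favored while C < n·r·B = 4·0.0625·0.166 = 0.0415.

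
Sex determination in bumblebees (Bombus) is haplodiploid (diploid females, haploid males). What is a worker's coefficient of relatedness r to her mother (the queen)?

One meiotic link between diploid queen and diploid daughter: r = 1/2.

0.5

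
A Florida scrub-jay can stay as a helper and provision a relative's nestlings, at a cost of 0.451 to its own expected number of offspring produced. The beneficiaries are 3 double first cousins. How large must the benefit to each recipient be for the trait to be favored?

r to a double first cousin = 0.25 (double first cousins share both grandparent pairs — four paths of length 4: r = 4·(1/2)^4 = 1/4).
Hamilton's rule with n recipients of equal r: n·r·B > C, so B > C/(n·r) = 0.451/(3·0.25) = 0.6013.

0.6013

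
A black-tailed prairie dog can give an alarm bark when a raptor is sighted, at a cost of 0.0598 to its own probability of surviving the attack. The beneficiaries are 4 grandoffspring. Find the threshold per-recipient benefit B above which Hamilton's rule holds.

r to a grandoffspring = 0.25 (two parent–offspring links: r = (1/2)^2 = 1/4).
Hamilton's rule with n recipients of equal r: n·r·B > C, so B > C/(n·r) = 0.0598/(4·0.25) = 0.0598.

0.0598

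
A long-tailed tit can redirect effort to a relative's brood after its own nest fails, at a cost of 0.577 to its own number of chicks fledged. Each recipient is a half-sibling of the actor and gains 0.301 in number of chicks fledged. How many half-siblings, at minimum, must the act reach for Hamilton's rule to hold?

8

r to a half-sibling = 1/4 (half-sibs share one parent — one path of length 2: r = (1/2)^2 = 1/4).
Hamilton's rule: n·r·B > C  ⇒  n > C/(r·B) = 0.577/(0.25·0.301) = 7.668.
The smallest integer exceeding 7.668 is 8.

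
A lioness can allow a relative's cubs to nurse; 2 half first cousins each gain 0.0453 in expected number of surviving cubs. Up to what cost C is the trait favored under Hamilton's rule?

r to a half first cousin = 0.0625 (half first cousins share one grandparent — one path of length 4: r = (1/2)^4 = 1/16).
Hamilton's rule: n·r·B > C, so the trait is favored while C < n·r·B = 2·0.0625·0.0453 = 0.0056625.

0.0056625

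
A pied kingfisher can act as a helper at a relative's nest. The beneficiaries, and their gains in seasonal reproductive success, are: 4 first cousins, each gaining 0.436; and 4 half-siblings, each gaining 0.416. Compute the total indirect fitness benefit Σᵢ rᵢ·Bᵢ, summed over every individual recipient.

0.634

r to a first cousin = 0.125 (first cousins share one grandparent pair — two paths of length 4: r = 2·(1/2)^4 = 1/8).
r to a half-sibling = 1/4 (half-sibs share one parent — one path of length 2: r = (1/2)^2 = 1/4).
Summing one r·B term per recipient: 4·0.125·0.436 + 4·0.25·0.416 = 0.634.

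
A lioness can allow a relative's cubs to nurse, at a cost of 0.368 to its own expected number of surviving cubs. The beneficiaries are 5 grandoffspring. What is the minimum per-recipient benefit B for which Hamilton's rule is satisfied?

r to a grandoffspring = 0.25 (two parent–offspring links: r = (1/2)^2 = 1/4).
Hamilton's rule with n recipients of equal r: n·r·B > C, so B > C/(n·r) = 0.368/(5·0.25) = 0.2944.

0.2944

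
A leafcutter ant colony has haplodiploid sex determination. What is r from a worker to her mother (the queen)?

0.5

One meiotic link between diploid queen and diploid daughter: r = 1/2.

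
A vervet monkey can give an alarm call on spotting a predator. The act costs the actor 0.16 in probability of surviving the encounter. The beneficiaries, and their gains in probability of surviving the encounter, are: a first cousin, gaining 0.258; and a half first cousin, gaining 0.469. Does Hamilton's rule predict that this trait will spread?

Hamilton's rule: the trait is favored when the sum of r·B over every recipient exceeds the actor's cost C.
r to a first cousin = 0.125 (first cousins share one grandparent pair — two paths of length 4: r = 2·(1/2)^4 = 1/8).
r to a half first cousin = 1/16 (half first cousins share one grandparent — one path of length 4: r = (1/2)^4 = 1/16).
Summing one r·B term per recipient: 1·0.125·0.258 + 1·0.0625·0.469 = 0.0615625.
0.0615625 < 0.16: the indirect benefit is less than the cost.

No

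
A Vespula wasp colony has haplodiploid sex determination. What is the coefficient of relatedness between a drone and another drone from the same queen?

Haploid brothers each carry a random half of the queen's diploid genome, so on average they share half: r = 1/2.

0.5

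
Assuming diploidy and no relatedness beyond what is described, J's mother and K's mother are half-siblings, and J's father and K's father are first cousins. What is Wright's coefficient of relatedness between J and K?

0.09375

Relatedness sums over independent paths through distinct common ancestors.
J and K are related in two ways: half first cousins through their mothers (r = 1/16) and second cousins through their fathers (r = 1/32).
r = 1/16 + 1/32 = 3/32 = 0.09375.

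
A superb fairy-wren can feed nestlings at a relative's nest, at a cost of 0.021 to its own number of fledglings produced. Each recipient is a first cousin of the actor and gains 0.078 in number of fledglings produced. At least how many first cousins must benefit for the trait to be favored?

r to a first cousin = 1/8 (first cousins share one grandparent pair — two paths of length 4: r = 2·(1/2)^4 = 1/8).
Hamilton's rule: n·r·B > C  ⇒  n > C/(r·B) = 0.021/(0.125·0.078) = 2.154.
The smallest integer exceeding 2.154 is 3.

3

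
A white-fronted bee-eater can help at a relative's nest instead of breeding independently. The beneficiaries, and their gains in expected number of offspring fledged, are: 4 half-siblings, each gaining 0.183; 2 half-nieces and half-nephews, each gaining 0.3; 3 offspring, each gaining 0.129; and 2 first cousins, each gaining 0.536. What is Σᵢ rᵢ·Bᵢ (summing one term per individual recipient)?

0.5855

r to a half-sibling = 1/4 (half-sibs share one parent — one path of length 2: r = (1/2)^2 = 1/4).
r to a half-niece or half-nephew = 0.125 (half-aunt/uncle↔niece/nephew: one path of length 3: r = (1/2)^3 = 1/8).
r to an offspring = 1/2 (one parent–offspring link: r = (1/2)^1 = 1/2).
r to a first cousin = 0.125 (first cousins share one grandparent pair — two paths of length 4: r = 2·(1/2)^4 = 1/8).
Summing one r·B term per recipient: 4·0.25·0.183 + 2·0.125·0.3 + 3·0.5·0.129 + 2·0.125·0.536 = 0.5855.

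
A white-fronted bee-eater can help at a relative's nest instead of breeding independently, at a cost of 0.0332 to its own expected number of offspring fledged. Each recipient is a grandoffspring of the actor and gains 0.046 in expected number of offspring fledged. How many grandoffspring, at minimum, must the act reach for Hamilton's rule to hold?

3

r to a grandoffspring = 0.25 (two parent–offspring links: r = (1/2)^2 = 1/4).
Hamilton's rule: n·r·B > C  ⇒  n > C/(r·B) = 0.0332/(0.25·0.046) = 2.887.
The smallest integer exceeding 2.887 is 3.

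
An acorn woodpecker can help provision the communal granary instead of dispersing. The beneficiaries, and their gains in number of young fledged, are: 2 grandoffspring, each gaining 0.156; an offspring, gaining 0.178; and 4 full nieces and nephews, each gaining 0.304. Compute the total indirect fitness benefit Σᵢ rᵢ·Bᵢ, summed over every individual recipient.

0.471

r to a grandoffspring = 0.25 (two parent–offspring links: r = (1/2)^2 = 1/4).
r to an offspring = 1/2 (one parent–offspring link: r = (1/2)^1 = 1/2).
r to a full niece or nephew = 1/4 (full aunt/uncle↔niece/nephew: two paths of length 3 through the shared grandparent pair: r = 2·(1/2)^3 = 1/4).
Summing one r·B term per recipient: 2·0.25·0.156 + 1·0.5·0.178 + 4·0.25·0.304 = 0.471.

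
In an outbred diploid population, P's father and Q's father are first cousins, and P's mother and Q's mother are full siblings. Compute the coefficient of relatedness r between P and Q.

Wright's path rule: contributions from independent ancestry routes add.
P and Q are related in two ways: second cousins through their fathers (r = 1/32) and first cousins through their mothers (r = 1/8).
r = 1/32 + 1/8 = 5/32 = 0.15625.

0.15625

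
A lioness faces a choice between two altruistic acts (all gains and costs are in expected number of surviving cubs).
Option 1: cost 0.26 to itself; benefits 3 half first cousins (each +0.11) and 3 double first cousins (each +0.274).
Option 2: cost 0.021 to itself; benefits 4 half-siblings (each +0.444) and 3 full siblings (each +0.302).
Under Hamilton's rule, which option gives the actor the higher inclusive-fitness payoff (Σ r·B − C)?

Option 1: r to a half first cousin = 0.0625.
Option 1: r to a double first cousin = 0.25.
Option 1: Σ r·B − C = (3·0.0625·0.11 + 3·0.25·0.274) − 0.26 = -0.033875.
Option 2: r to a half-sibling = 0.25.
Option 2: r to a full sibling = 0.5.
Option 2: Σ r·B − C = (4·0.25·0.444 + 3·0.5·0.302) − 0.021 = 0.876.
Option 2 has the higher net inclusive-fitness payoff.

Option 2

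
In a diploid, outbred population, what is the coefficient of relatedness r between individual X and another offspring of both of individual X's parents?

0.5

Each parent–offspring link contributes a factor of 1/2, and independent paths through distinct common ancestors add.
Full sibs share both parents — two paths of length 2: r = 2·(1/2)^2 = 1/2.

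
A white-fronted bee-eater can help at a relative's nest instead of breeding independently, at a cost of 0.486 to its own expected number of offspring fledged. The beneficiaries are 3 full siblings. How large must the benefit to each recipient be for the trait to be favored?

r to a full sibling = 0.5 (full sibs share both parents — two paths of length 2: r = 2·(1/2)^2 = 1/2).
Hamilton's rule with n recipients of equal r: n·r·B > C, so B > C/(n·r) = 0.486/(3·0.5) = 0.324.

0.324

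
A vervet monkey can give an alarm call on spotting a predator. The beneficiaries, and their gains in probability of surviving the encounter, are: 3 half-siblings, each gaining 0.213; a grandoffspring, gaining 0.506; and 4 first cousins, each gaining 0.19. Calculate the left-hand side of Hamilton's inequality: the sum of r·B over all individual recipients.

r to a half-sibling = 0.25 (half-sibs share one parent — one path of length 2: r = (1/2)^2 = 1/4).
r to a grandoffspring = 0.25 (two parent–offspring links: r = (1/2)^2 = 1/4).
r to a first cousin = 0.125 (first cousins share one grandparent pair — two paths of length 4: r = 2·(1/2)^4 = 1/8).
Summing one r·B term per recipient: 3·0.25·0.213 + 1·0.25·0.506 + 4·0.125·0.19 = 0.38125.

0.38125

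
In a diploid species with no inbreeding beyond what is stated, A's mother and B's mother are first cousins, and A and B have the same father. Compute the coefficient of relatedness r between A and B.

0.28125

Independent pedigree routes through distinct common ancestors add.
A and B are related in two ways: second cousins through their mothers (r = 1/32) and half-sibs through their shared father (r = 1/4).
r = 1/32 + 1/4 = 9/32 = 0.28125.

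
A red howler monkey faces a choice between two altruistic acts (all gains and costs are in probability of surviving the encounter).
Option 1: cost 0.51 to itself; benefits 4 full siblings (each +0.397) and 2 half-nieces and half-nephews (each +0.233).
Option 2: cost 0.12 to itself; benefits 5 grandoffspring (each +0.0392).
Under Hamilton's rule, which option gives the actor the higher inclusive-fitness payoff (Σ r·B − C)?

Option 1: r to a full sibling = 0.5.
Option 1: r to a half-niece or half-nephew = 0.125.
Option 1: Σ r·B − C = (4·0.5·0.397 + 2·0.125·0.233) − 0.51 = 0.34225.
Option 2: r to a grandoffspring = 0.25.
Option 2: Σ r·B − C = (5·0.25·0.0392) − 0.12 = -0.071.
Option 1 has the higher net inclusive-fitness payoff.

Option 1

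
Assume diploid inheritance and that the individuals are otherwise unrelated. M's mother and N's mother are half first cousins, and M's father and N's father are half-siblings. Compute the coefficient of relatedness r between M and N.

0.078125

Independent pedigree routes through distinct common ancestors add.
M and N are related in two ways: half second cousins through their mothers (r = 1/64) and half first cousins through their fathers (r = 1/16).
r = 1/64 + 1/16 = 0.078125.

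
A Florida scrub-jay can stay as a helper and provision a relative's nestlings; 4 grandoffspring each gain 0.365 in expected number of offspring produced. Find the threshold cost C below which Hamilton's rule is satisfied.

0.365

r to a grandoffspring = 1/4 (two parent–offspring links: r = (1/2)^2 = 1/4).
Hamilton's rule: n·r·B > C, so the trait is favored while C < n·r·B = 4·0.25·0.365 = 0.365.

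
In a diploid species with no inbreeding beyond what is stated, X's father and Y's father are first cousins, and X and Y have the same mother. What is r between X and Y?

0.28125

Relatedness sums over independent paths through distinct common ancestors.
X and Y are related in two ways: second cousins through their fathers (r = 1/32) and half-sibs through their shared mother (r = 1/4).
r = 1/32 + 1/4 = 0.28125.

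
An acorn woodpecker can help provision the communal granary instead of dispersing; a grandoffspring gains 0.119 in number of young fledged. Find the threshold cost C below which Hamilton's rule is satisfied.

r to a grandoffspring = 0.25 (two parent–offspring links: r = (1/2)^2 = 1/4).
Hamilton's rule: n·r·B > C, so the trait is favored while C < n·r·B = 1·0.25·0.119 = 0.02975.

0.02975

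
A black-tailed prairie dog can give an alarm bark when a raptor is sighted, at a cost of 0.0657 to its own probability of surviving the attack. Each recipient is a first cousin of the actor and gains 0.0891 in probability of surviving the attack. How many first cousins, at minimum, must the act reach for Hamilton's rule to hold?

6

r to a first cousin = 1/8 (first cousins share one grandparent pair — two paths of length 4: r = 2·(1/2)^4 = 1/8).
Hamilton's rule: n·r·B > C  ⇒  n > C/(r·B) = 0.0657/(0.125·0.0891) = 5.899.
The smallest integer exceeding 5.899 is 6.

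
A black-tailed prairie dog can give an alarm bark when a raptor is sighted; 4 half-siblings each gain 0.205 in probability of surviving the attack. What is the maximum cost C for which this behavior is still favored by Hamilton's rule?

0.205

r to a half-sibling = 1/4 (half-sibs share one parent — one path of length 2: r = (1/2)^2 = 1/4).
Hamilton's rule: n·r·B > C, so the trait is favored while C < n·r·B = 4·0.25·0.205 = 0.205.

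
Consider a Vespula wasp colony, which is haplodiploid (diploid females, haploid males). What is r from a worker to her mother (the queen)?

One meiotic link between diploid queen and diploid daughter: r = 1/2.

0.5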